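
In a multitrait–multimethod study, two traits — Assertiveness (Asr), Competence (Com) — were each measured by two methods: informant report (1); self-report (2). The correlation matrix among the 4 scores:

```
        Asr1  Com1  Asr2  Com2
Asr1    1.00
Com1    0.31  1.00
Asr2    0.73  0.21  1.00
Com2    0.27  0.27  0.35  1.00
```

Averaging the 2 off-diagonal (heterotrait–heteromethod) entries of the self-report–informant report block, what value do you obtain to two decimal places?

HTHM values (method 2 × method 1): 0.21, 0.27; mean = 0.48/2 = 0.24.

0.24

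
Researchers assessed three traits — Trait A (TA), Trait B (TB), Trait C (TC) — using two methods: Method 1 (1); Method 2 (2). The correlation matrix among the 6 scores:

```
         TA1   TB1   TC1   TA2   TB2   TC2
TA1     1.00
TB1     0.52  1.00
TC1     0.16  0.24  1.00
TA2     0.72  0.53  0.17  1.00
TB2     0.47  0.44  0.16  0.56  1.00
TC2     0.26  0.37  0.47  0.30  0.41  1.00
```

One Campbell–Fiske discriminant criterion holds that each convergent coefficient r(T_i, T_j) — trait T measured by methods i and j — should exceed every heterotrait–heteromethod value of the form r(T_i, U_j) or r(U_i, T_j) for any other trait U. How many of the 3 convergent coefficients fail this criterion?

Convergent coefficients and their comparison sets:
TA (methods 1·2): 0.72 vs {0.47, 0.53, 0.26, 0.17} → pass.
TB (methods 1·2): 0.44 vs {0.53, 0.47, 0.37, 0.16} → fail.
TC (methods 1·2): 0.47 vs {0.17, 0.26, 0.16, 0.37} → pass.
1 of 3 fail.

1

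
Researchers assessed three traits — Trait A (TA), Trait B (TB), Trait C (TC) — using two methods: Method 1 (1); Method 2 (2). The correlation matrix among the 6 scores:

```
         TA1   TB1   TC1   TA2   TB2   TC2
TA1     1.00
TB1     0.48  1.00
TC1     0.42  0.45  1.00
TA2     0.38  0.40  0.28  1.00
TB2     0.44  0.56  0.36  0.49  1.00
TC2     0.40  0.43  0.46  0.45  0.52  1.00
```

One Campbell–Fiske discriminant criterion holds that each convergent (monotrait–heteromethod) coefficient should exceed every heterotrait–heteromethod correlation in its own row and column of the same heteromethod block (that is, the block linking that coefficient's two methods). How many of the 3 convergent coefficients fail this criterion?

Convergent coefficients and their comparison sets:
TA (methods 1·2): 0.38 vs {0.44, 0.40, 0.40, 0.28} → fail.
TB (methods 1·2): 0.56 vs {0.40, 0.44, 0.43, 0.36} → pass.
TC (methods 1·2): 0.46 vs {0.28, 0.40, 0.36, 0.43} → pass.
1 of 3 fail.

1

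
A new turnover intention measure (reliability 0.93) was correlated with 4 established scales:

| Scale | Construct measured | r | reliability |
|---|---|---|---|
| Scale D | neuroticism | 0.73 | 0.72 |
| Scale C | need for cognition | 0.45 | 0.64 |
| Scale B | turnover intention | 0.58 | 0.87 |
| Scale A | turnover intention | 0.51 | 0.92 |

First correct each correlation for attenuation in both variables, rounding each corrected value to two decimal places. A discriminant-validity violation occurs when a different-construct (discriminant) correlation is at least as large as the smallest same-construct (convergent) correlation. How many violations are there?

Disattenuated r (r / √(r_scale · r_new)):
  Scale D (disc): 0.73 / √(0.72·0.93) = 0.89
  Scale C (disc): 0.45 / √(0.64·0.93) = 0.58
  Scale B (conv): 0.58 / √(0.87·0.93) = 0.64
  Scale A (conv): 0.51 / √(0.92·0.93) = 0.55
Smallest convergent = 0.55. Discriminant values: 0.89, 0.58; count ≥ 0.55 → 2.

2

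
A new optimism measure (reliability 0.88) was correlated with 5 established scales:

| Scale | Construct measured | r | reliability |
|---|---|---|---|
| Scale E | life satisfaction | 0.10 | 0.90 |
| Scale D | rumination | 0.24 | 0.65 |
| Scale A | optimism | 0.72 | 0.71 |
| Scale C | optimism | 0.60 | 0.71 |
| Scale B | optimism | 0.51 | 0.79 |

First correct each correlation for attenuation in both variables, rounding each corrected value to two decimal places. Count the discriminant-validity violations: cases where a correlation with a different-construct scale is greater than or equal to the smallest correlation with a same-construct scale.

0

Disattenuated r (r / √(r_scale · r_new)):
  Scale E (disc): 0.10 / √(0.90·0.88) = 0.11
  Scale D (disc): 0.24 / √(0.65·0.88) = 0.32
  Scale A (conv): 0.72 / √(0.71·0.88) = 0.91
  Scale C (conv): 0.60 / √(0.71·0.88) = 0.76
  Scale B (conv): 0.51 / √(0.79·0.88) = 0.61
Smallest convergent = 0.61. Discriminant values: 0.11, 0.32; count ≥ 0.61 → 0.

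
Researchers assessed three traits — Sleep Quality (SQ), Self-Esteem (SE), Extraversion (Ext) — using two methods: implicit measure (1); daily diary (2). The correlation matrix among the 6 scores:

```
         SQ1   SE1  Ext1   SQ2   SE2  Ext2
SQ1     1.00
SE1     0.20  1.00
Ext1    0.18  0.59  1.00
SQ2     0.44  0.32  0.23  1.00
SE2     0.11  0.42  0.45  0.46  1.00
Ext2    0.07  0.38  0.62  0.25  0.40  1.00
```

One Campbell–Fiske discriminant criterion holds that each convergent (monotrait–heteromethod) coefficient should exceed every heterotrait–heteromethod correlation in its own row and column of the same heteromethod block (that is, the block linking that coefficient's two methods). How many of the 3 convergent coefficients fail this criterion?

1

Checking each validity diagonal entry against its comparison values:
SQ (methods 1·2): 0.44 vs {0.11, 0.32, 0.07, 0.23} → pass.
SE (methods 1·2): 0.42 vs {0.32, 0.11, 0.38, 0.45} → fail.
Ext (methods 1·2): 0.62 vs {0.23, 0.07, 0.45, 0.38} → pass.
1 of 3 fail.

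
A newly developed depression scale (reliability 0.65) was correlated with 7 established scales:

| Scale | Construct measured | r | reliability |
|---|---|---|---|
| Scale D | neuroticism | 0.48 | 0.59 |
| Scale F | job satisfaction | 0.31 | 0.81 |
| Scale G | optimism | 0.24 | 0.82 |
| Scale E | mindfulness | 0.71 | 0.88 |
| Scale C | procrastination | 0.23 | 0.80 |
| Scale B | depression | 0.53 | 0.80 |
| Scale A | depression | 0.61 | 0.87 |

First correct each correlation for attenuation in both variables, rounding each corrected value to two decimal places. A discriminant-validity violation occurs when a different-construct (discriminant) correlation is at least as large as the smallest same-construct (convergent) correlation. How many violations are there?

Disattenuated r (r / √(r_scale · r_new)):
  Scale D (disc): 0.48 / √(0.59·0.65) = 0.78
  Scale F (disc): 0.31 / √(0.81·0.65) = 0.43
  Scale G (disc): 0.24 / √(0.82·0.65) = 0.33
  Scale E (disc): 0.71 / √(0.88·0.65) = 0.94
  Scale C (disc): 0.23 / √(0.80·0.65) = 0.32
  Scale B (conv): 0.53 / √(0.80·0.65) = 0.73
  Scale A (conv): 0.61 / √(0.87·0.65) = 0.81
Smallest convergent = 0.73. Discriminant values: 0.78, 0.43, 0.33, 0.94, 0.32; count ≥ 0.73 → 2.

2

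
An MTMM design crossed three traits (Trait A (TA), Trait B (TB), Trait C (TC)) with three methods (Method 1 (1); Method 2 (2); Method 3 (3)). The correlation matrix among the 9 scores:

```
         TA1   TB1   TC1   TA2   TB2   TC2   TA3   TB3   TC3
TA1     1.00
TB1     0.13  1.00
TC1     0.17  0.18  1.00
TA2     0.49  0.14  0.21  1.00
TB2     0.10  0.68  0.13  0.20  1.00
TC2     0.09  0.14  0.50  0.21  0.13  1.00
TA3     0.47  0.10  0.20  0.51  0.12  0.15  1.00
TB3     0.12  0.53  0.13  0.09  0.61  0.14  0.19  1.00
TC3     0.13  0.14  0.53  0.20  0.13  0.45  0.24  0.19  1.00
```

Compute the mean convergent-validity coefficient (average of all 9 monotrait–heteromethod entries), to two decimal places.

0.53

Convergent values: 0.49, 0.47, 0.51, 0.68, 0.53, 0.61, 0.50, 0.53, 0.45; mean = 4.77/9 = 0.53.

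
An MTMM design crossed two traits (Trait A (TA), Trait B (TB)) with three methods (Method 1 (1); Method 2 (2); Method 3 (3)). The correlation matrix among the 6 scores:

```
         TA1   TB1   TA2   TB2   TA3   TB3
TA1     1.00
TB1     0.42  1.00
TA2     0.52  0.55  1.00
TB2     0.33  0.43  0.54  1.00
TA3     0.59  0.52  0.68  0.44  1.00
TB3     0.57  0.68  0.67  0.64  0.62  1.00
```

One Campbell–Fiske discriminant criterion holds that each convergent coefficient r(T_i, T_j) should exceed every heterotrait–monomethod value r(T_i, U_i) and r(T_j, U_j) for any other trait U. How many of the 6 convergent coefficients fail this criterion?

Convergent coefficients and their comparison sets:
TA (methods 1·2): 0.52 vs {0.42, 0.54} → fail.
TA (methods 1·3): 0.59 vs {0.42, 0.62} → fail.
TA (methods 2·3): 0.68 vs {0.54, 0.62} → pass.
TB (methods 1·2): 0.43 vs {0.42, 0.54} → fail.
TB (methods 1·3): 0.68 vs {0.42, 0.62} → pass.
TB (methods 2·3): 0.64 vs {0.54, 0.62} → pass.
3 of 6 fail.

3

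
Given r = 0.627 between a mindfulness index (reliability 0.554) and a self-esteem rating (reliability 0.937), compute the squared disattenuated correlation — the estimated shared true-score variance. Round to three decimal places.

0.757

Disattenuated r = 0.627 / √(0.554 × 0.937) = 0.627 / 0.7205 = 0.8702.
Shared true-score variance = 0.8702² = 0.7572 ≈ 0.757.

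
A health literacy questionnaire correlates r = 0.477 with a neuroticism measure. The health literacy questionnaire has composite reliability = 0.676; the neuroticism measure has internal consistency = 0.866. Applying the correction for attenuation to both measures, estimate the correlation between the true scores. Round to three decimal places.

0.623

r_true = r_obs / √(r_xx · r_yy) = 0.477 / √(0.676 × 0.866) = 0.477 / √0.585416 = 0.477 / 0.7651 ≈ 0.623.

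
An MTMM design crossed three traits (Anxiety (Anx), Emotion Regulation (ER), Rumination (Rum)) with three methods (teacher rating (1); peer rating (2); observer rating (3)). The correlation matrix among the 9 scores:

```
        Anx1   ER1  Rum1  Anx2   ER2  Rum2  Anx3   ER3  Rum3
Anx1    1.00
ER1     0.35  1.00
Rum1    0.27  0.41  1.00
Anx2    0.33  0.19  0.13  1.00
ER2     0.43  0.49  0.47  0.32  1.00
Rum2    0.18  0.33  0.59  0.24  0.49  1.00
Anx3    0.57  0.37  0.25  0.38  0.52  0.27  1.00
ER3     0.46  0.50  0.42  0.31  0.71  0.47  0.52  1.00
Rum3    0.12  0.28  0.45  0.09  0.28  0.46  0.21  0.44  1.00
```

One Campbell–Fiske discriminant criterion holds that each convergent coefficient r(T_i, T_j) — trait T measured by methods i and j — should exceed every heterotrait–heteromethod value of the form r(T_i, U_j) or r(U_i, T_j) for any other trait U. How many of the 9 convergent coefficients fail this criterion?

Checking each validity diagonal entry against its comparison values:
Anx (methods 1·2): 0.33 vs {0.43, 0.19, 0.18, 0.13} → fail.
Anx (methods 1·3): 0.57 vs {0.46, 0.37, 0.12, 0.25} → pass.
Anx (methods 2·3): 0.38 vs {0.31, 0.52, 0.09, 0.27} → fail.
ER (methods 1·2): 0.49 vs {0.19, 0.43, 0.33, 0.47} → pass.
ER (methods 1·3): 0.50 vs {0.37, 0.46, 0.28, 0.42} → pass.
ER (methods 2·3): 0.71 vs {0.52, 0.31, 0.28, 0.47} → pass.
Rum (methods 1·2): 0.59 vs {0.13, 0.18, 0.47, 0.33} → pass.
Rum (methods 1·3): 0.45 vs {0.25, 0.12, 0.42, 0.28} → pass.
Rum (methods 2·3): 0.46 vs {0.27, 0.09, 0.47, 0.28} → fail.
3 of 9 fail.

3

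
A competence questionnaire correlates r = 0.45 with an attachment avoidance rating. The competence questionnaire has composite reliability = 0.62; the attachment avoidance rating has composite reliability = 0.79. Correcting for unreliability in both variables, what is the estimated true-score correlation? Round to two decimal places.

r_true = r_obs / √(r_xx · r_yy) = 0.45 / √(0.62 × 0.79) = 0.45 / √0.4898 = 0.45 / 0.6999 ≈ 0.64.

0.64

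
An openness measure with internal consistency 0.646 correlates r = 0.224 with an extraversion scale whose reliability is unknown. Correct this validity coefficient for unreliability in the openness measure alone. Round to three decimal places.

0.279

Single correction: r_c = r_obs / √r_xx = 0.224 / √0.646 = 0.224 / 0.8037 ≈ 0.279.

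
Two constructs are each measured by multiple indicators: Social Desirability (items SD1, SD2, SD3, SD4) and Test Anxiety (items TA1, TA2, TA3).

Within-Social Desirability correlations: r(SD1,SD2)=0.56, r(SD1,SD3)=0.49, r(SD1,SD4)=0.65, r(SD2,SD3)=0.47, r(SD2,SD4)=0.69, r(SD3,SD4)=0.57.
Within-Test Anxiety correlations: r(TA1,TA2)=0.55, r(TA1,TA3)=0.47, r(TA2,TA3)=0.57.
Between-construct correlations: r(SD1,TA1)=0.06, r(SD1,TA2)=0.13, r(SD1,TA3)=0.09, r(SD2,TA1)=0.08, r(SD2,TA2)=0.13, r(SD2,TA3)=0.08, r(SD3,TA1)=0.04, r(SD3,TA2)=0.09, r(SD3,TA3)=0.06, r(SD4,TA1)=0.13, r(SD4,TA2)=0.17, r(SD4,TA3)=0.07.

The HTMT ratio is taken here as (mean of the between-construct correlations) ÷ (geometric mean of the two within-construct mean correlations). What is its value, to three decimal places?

0.171

Mean between = 1.13/12 = 0.0942.
Mean within-SD = 3.43/6 = 0.5717; mean within-TA = 1.59/3 = 0.5300.
Geometric mean = √(0.5717 × 0.5300) = 0.5505.
HTMT = 0.0942 / 0.5505 = 0.171.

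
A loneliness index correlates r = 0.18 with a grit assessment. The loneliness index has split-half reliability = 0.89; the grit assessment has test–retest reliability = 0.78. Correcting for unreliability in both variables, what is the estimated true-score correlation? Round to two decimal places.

r_true = r_obs / √(r_xx · r_yy) = 0.18 / √(0.89 × 0.78) = 0.18 / √0.6942 = 0.18 / 0.8332 ≈ 0.22.

0.22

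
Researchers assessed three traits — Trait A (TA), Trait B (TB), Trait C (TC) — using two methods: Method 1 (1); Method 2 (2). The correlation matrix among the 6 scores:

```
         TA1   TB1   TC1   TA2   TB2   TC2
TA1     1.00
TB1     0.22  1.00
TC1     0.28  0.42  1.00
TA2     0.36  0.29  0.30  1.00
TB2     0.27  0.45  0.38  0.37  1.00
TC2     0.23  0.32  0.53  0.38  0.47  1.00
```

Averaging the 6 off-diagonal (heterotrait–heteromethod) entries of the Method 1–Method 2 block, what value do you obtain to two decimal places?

HTHM values (method 1 × method 2): 0.27, 0.23, 0.29, 0.32, 0.30, 0.38; mean = 1.79/6 = 0.30.

0.30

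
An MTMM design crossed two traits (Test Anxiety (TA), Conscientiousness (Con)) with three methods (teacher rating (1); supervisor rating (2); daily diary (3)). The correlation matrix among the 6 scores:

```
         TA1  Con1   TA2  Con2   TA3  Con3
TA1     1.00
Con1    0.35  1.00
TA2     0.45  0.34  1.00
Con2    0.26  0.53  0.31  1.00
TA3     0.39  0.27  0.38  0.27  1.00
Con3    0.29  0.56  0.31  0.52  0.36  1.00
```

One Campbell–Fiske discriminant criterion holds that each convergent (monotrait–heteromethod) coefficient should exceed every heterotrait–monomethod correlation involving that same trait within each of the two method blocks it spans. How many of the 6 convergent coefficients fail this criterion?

Convergent coefficients and their comparison sets:
TA (methods 1·2): 0.45 vs {0.35, 0.31} → pass.
TA (methods 1·3): 0.39 vs {0.35, 0.36} → pass.
TA (methods 2·3): 0.38 vs {0.31, 0.36} → pass.
Con (methods 1·2): 0.53 vs {0.35, 0.31} → pass.
Con (methods 1·3): 0.56 vs {0.35, 0.36} → pass.
Con (methods 2·3): 0.52 vs {0.31, 0.36} → pass.
0 of 6 fail.

0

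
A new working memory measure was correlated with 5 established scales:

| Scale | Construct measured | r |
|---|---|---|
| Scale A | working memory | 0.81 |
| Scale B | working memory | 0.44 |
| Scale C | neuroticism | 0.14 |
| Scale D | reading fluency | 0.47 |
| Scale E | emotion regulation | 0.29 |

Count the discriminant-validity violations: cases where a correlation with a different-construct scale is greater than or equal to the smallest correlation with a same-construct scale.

1

Convergent (same construct = working memory): Scale A, Scale B.
Smallest convergent = 0.44. Discriminant values: 0.14, 0.47, 0.29; count ≥ 0.44 → 1.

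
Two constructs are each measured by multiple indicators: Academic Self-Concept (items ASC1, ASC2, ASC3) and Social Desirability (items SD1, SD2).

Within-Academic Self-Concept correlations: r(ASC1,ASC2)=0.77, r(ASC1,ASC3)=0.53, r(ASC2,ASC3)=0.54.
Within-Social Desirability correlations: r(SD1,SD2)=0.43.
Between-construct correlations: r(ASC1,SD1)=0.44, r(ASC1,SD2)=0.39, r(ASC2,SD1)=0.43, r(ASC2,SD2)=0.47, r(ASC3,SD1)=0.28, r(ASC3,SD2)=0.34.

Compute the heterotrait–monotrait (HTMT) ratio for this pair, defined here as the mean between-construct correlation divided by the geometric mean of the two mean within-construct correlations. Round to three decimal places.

0.763

Between-construct mean = 2.35/6 = 0.3917.
Mean within-ASC = 1.84/3 = 0.6133; mean within-SD = 0.43/1 = 0.4300.
Geometric mean = √(0.6133 × 0.4300) = 0.5135.
HTMT = 0.3917 / 0.5135 = 0.763.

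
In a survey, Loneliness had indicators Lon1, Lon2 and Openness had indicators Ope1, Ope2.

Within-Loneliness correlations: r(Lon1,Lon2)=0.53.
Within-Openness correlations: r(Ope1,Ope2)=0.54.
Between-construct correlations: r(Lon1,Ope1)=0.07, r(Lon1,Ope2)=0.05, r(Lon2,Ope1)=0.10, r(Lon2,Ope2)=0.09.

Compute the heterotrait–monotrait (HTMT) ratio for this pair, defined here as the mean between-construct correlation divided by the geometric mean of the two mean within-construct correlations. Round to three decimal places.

Mean between = 0.31/4 = 0.0775.
Mean within-Lon = 0.53/1 = 0.5300; mean within-Ope = 0.54/1 = 0.5400.
Geometric mean = √(0.5300 × 0.5400) = 0.5350.
HTMT = 0.0775 / 0.5350 = 0.145.

0.145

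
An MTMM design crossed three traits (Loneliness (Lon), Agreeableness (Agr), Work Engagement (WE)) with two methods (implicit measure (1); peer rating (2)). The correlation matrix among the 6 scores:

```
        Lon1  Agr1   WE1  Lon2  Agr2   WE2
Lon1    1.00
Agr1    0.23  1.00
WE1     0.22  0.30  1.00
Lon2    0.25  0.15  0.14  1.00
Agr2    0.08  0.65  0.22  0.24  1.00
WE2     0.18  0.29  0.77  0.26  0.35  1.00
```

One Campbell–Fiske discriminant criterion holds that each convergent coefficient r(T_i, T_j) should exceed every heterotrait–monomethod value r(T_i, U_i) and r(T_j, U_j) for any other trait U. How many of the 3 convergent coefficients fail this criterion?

1

Checking each validity diagonal entry against its comparison values:
Lon (methods 1·2): 0.25 vs {0.23, 0.24, 0.22, 0.26} → fail.
Agr (methods 1·2): 0.65 vs {0.23, 0.24, 0.30, 0.35} → pass.
WE (methods 1·2): 0.77 vs {0.22, 0.26, 0.30, 0.35} → pass.
1 of 3 fail.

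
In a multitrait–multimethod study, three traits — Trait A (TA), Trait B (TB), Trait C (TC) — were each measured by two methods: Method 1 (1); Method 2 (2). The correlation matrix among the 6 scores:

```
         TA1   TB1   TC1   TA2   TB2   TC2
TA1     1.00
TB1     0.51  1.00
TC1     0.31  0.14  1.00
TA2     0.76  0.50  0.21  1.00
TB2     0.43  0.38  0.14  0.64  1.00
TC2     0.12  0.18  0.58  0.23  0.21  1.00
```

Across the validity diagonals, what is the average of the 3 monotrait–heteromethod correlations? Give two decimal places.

Convergent values: 0.76, 0.38, 0.58; mean = 1.72/3 = 0.57.

0.57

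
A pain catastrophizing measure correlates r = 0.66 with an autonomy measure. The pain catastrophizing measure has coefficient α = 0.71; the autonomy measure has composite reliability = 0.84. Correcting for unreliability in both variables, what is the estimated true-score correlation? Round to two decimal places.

0.85

r_true = r_obs / √(r_xx · r_yy) = 0.66 / √(0.71 × 0.84) = 0.66 / √0.5964 = 0.66 / 0.7723 ≈ 0.85.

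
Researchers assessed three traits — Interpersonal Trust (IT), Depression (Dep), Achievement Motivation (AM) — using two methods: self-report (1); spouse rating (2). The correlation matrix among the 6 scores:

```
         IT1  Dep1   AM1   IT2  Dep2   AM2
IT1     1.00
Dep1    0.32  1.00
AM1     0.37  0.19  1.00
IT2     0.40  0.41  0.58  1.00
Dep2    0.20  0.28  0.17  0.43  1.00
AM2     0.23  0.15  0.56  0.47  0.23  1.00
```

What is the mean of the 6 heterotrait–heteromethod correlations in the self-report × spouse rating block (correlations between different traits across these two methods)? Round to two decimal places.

HTHM values (method 1 × method 2): 0.20, 0.23, 0.41, 0.15, 0.58, 0.17; mean = 1.74/6 = 0.29.

0.29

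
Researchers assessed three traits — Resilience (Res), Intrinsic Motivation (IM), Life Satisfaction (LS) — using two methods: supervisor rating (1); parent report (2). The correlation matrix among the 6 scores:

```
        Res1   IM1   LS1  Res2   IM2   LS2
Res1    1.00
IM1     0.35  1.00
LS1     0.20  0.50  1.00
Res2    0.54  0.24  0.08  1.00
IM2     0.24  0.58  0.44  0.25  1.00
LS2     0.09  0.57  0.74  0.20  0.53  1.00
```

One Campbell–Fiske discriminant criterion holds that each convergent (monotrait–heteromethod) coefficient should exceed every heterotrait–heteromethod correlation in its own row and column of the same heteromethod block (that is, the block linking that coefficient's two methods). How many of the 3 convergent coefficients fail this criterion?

0

Each convergent coefficient versus the relevant comparison correlations:
Res (methods 1·2): 0.54 vs {0.24, 0.24, 0.09, 0.08} → pass.
IM (methods 1·2): 0.58 vs {0.24, 0.24, 0.57, 0.44} → pass.
LS (methods 1·2): 0.74 vs {0.08, 0.09, 0.44, 0.57} → pass.
0 of 3 fail.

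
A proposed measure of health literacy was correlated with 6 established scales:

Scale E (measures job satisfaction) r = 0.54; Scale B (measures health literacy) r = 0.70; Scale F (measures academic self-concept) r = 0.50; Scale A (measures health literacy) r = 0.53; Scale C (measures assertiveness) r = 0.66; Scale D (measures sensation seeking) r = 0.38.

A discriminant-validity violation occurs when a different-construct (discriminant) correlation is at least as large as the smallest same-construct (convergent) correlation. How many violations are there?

2

Convergent (same construct = health literacy): Scale B, Scale A.
Smallest convergent = 0.53. Discriminant values: 0.54, 0.50, 0.66, 0.38; count ≥ 0.53 → 2.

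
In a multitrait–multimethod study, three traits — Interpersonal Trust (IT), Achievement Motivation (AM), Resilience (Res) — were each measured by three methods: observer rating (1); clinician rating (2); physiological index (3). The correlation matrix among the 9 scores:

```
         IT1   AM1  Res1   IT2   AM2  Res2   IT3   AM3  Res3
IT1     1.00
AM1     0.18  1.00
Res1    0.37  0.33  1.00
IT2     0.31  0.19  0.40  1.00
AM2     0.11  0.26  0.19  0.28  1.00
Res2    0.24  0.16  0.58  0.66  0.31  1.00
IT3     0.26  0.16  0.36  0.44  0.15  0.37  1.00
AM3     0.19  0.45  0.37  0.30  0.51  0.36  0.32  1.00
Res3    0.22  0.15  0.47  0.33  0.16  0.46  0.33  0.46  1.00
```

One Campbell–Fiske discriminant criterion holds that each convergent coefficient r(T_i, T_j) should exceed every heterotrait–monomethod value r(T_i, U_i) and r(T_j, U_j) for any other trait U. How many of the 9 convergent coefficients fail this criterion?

7

Each convergent coefficient versus the relevant comparison correlations:
IT (methods 1·2): 0.31 vs {0.18, 0.28, 0.37, 0.66} → fail.
IT (methods 1·3): 0.26 vs {0.18, 0.32, 0.37, 0.33} → fail.
IT (methods 2·3): 0.44 vs {0.28, 0.32, 0.66, 0.33} → fail.
AM (methods 1·2): 0.26 vs {0.18, 0.28, 0.33, 0.31} → fail.
AM (methods 1·3): 0.45 vs {0.18, 0.32, 0.33, 0.46} → fail.
AM (methods 2·3): 0.51 vs {0.28, 0.32, 0.31, 0.46} → pass.
Res (methods 1·2): 0.58 vs {0.37, 0.66, 0.33, 0.31} → fail.
Res (methods 1·3): 0.47 vs {0.37, 0.33, 0.33, 0.46} → pass.
Res (methods 2·3): 0.46 vs {0.66, 0.33, 0.31, 0.46} → fail.
7 of 9 fail.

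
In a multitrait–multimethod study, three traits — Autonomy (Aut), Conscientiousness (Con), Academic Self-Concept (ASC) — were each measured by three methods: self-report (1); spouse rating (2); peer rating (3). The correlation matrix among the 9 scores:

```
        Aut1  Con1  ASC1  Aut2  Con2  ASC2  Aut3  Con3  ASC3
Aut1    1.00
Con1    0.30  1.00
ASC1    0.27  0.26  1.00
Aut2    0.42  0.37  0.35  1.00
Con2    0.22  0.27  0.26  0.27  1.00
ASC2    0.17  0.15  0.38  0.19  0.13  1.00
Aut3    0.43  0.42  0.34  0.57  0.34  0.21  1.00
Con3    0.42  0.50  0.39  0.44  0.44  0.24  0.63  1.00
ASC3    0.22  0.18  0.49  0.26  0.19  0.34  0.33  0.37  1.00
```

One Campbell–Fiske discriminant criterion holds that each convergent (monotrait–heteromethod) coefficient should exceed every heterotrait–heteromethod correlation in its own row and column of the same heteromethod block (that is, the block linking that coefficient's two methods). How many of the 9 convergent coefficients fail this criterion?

Convergent coefficients and their comparison sets:
Aut (methods 1·2): 0.42 vs {0.22, 0.37, 0.17, 0.35} → pass.
Aut (methods 1·3): 0.43 vs {0.42, 0.42, 0.22, 0.34} → pass.
Aut (methods 2·3): 0.57 vs {0.44, 0.34, 0.26, 0.21} → pass.
Con (methods 1·2): 0.27 vs {0.37, 0.22, 0.15, 0.26} → fail.
Con (methods 1·3): 0.50 vs {0.42, 0.42, 0.18, 0.39} → pass.
Con (methods 2·3): 0.44 vs {0.34, 0.44, 0.19, 0.24} → fail.
ASC (methods 1·2): 0.38 vs {0.35, 0.17, 0.26, 0.15} → pass.
ASC (methods 1·3): 0.49 vs {0.34, 0.22, 0.39, 0.18} → pass.
ASC (methods 2·3): 0.34 vs {0.21, 0.26, 0.24, 0.19} → pass.
2 of 9 fail.

2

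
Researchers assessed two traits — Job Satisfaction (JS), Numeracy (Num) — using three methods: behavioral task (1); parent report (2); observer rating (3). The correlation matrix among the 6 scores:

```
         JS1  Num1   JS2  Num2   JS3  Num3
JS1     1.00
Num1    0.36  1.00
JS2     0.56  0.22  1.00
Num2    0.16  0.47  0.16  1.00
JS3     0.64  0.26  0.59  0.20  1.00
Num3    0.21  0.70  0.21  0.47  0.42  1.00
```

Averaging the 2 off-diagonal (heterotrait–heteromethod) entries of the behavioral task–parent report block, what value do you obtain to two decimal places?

0.19

HTHM values (method 1 × method 2): 0.16, 0.22; mean = 0.38/2 = 0.19.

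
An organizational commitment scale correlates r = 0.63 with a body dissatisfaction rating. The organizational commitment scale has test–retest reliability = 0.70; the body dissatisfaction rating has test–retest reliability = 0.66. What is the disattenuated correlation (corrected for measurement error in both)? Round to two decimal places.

r_true = r_obs / √(r_xx · r_yy) = 0.63 / √(0.70 × 0.66) = 0.63 / √0.4620 = 0.63 / 0.6797 ≈ 0.93.

0.93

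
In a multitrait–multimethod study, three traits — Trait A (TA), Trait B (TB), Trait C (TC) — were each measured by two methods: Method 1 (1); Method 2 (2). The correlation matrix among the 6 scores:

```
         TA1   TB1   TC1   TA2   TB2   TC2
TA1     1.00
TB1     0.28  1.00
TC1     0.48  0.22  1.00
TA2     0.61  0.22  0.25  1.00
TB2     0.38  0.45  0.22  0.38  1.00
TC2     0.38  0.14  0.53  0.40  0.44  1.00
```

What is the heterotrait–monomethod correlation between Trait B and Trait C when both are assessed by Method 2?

0.44

Different traits, same method: r(TB2, TC2) = 0.44.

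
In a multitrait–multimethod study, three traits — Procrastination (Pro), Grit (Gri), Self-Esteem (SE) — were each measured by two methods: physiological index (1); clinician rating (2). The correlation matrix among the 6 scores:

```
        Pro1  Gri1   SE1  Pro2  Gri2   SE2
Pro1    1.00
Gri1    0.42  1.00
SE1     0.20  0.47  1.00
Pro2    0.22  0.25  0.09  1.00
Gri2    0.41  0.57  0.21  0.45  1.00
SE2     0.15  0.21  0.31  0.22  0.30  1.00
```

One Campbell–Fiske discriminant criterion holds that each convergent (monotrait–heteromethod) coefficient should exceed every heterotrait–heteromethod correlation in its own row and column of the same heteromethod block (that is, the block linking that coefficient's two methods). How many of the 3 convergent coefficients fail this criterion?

1

Convergent coefficients and their comparison sets:
Pro (methods 1·2): 0.22 vs {0.41, 0.25, 0.15, 0.09} → fail.
Gri (methods 1·2): 0.57 vs {0.25, 0.41, 0.21, 0.21} → pass.
SE (methods 1·2): 0.31 vs {0.09, 0.15, 0.21, 0.21} → pass.
1 of 3 fail.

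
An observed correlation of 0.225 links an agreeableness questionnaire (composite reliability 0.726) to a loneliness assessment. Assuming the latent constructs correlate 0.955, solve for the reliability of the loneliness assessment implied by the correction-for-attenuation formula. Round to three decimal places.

r_true = r_obs / √(r_xx · r_yy) ⇒ 0.955 = 0.225 / √(0.726 · r_yy).
√(0.726 · r_yy) = 0.225 / 0.955 = 0.2356; 0.726 · r_yy = 0.0555; r_yy = 0.0555 / 0.726 ≈ 0.076.

0.076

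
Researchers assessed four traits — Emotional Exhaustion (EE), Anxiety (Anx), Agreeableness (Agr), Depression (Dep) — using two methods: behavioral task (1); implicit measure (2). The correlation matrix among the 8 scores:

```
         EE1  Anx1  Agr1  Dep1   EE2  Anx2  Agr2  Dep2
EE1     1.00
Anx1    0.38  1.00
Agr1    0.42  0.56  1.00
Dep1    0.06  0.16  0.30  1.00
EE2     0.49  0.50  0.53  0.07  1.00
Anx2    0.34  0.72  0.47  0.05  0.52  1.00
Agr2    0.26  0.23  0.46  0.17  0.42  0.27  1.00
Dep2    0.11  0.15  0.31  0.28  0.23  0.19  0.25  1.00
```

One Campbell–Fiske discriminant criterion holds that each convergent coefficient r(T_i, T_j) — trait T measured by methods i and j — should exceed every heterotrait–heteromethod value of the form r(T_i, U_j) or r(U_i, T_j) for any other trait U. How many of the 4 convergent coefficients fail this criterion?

3

Convergent coefficients and their comparison sets:
EE (methods 1·2): 0.49 vs {0.34, 0.50, 0.26, 0.53, 0.11, 0.07} → fail.
Anx (methods 1·2): 0.72 vs {0.50, 0.34, 0.23, 0.47, 0.15, 0.05} → pass.
Agr (methods 1·2): 0.46 vs {0.53, 0.26, 0.47, 0.23, 0.31, 0.17} → fail.
Dep (methods 1·2): 0.28 vs {0.07, 0.11, 0.05, 0.15, 0.17, 0.31} → fail.
3 of 4 fail.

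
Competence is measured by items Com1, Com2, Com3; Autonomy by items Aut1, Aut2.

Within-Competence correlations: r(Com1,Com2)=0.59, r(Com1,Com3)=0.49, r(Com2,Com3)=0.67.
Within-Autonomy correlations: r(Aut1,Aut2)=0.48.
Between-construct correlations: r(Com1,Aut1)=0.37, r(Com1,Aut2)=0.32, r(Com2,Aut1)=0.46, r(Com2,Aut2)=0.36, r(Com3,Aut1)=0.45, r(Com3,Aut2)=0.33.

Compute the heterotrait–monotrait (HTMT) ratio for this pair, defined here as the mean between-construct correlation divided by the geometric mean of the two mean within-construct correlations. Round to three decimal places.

Mean between = 2.29/6 = 0.3817.
Mean within-Com = 1.75/3 = 0.5833; mean within-Aut = 0.48/1 = 0.4800.
Geometric mean = √(0.5833 × 0.4800) = 0.5291.
HTMT = 0.3817 / 0.5291 = 0.721.

0.721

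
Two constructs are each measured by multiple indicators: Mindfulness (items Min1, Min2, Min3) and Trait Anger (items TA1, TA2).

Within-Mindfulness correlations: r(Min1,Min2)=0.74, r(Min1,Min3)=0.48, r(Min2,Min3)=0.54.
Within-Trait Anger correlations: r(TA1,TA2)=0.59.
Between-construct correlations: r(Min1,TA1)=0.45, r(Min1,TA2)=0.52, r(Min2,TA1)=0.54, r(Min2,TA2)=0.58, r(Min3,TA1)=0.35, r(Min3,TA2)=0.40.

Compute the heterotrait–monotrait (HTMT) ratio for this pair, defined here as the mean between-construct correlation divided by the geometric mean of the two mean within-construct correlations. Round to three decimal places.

0.805

Mean between = 2.84/6 = 0.4733.
Mean within-Min = 1.76/3 = 0.5867; mean within-TA = 0.59/1 = 0.5900.
Geometric mean = √(0.5867 × 0.5900) = 0.5883.
HTMT = 0.4733 / 0.5883 = 0.805.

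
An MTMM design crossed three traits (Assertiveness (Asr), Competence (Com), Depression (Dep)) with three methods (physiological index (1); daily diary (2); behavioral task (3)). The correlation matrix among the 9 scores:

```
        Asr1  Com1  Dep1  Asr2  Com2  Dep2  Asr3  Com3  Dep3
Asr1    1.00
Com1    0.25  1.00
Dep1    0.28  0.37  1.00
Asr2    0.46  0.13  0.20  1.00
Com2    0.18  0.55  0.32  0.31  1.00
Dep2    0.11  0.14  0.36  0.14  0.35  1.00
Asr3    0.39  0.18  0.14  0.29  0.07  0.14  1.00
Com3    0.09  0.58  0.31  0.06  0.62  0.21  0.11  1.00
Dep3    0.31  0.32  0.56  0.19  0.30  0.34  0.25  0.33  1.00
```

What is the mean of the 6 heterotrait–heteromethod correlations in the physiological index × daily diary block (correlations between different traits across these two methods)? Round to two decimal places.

0.18

HTHM values (method 1 × method 2): 0.18, 0.11, 0.13, 0.14, 0.20, 0.32; mean = 1.08/6 = 0.18.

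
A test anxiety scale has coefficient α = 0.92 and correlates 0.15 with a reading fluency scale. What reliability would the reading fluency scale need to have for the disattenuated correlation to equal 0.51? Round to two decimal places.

r_true = r_obs / √(r_xx · r_yy) ⇒ 0.51 = 0.15 / √(0.92 · r_yy).
√(0.92 · r_yy) = 0.15 / 0.51 = 0.2941; 0.92 · r_yy = 0.0865; r_yy = 0.0865 / 0.92 ≈ 0.09.

0.09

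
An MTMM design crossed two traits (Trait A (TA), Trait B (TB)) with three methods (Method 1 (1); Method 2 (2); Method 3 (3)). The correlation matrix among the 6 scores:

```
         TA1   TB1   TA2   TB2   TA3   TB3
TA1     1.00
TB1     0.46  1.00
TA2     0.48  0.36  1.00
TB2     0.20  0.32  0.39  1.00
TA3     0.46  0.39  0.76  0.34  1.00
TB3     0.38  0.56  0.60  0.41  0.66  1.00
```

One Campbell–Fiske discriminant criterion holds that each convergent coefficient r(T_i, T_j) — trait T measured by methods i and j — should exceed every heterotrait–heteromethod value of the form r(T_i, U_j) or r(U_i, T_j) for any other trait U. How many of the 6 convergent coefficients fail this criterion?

2

Convergent coefficients and their comparison sets:
TA (methods 1·2): 0.48 vs {0.20, 0.36} → pass.
TA (methods 1·3): 0.46 vs {0.38, 0.39} → pass.
TA (methods 2·3): 0.76 vs {0.60, 0.34} → pass.
TB (methods 1·2): 0.32 vs {0.36, 0.20} → fail.
TB (methods 1·3): 0.56 vs {0.39, 0.38} → pass.
TB (methods 2·3): 0.41 vs {0.34, 0.60} → fail.
2 of 6 fail.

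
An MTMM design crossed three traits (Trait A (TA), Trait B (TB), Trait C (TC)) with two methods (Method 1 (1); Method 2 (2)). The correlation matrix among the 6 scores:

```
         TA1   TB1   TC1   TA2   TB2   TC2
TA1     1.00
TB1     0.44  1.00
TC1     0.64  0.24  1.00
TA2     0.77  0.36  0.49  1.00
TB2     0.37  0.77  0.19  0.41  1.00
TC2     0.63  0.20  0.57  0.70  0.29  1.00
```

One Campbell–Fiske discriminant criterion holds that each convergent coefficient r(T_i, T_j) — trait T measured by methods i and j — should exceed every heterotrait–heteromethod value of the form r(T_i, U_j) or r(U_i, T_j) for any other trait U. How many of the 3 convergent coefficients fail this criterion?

1

Convergent coefficients and their comparison sets:
TA (methods 1·2): 0.77 vs {0.37, 0.36, 0.63, 0.49} → pass.
TB (methods 1·2): 0.77 vs {0.36, 0.37, 0.20, 0.19} → pass.
TC (methods 1·2): 0.57 vs {0.49, 0.63, 0.19, 0.20} → fail.
1 of 3 fail.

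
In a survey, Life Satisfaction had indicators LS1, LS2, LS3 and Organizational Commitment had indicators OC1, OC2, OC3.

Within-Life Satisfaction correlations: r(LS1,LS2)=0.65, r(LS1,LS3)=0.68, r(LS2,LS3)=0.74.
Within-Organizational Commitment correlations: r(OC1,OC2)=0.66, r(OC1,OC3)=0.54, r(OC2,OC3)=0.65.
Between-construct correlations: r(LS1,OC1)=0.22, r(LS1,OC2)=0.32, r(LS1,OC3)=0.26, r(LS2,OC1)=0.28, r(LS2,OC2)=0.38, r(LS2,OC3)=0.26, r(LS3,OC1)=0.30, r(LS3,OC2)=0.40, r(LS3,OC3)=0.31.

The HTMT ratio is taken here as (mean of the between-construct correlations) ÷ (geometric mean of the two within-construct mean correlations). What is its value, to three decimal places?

Mean between = 2.73/9 = 0.3033.
Mean within-LS = 2.07/3 = 0.6900; mean within-OC = 1.85/3 = 0.6167.
Geometric mean = √(0.6900 × 0.6167) = 0.6523.
HTMT = 0.3033 / 0.6523 = 0.465.

0.465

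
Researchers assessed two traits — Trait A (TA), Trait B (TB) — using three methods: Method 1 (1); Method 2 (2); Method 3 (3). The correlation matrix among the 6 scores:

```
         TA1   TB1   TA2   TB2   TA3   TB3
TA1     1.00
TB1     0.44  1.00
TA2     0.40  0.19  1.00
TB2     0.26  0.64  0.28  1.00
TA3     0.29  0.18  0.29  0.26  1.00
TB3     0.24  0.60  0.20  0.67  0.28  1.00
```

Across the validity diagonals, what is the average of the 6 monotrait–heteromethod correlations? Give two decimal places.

0.48

Convergent values: 0.40, 0.29, 0.29, 0.64, 0.60, 0.67; mean = 2.89/6 = 0.48.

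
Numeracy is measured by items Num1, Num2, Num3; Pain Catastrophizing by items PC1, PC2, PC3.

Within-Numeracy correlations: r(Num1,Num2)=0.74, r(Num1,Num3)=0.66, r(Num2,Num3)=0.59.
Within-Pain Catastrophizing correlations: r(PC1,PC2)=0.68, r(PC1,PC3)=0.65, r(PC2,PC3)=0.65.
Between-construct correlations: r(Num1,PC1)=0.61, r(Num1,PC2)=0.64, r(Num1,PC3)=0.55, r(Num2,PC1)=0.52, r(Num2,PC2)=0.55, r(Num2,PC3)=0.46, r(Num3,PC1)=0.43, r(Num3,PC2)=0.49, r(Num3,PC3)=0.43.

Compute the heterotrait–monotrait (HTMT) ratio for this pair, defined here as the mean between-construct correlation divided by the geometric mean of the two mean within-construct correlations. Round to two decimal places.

Between-construct mean = 4.68/9 = 0.5200.
Mean within-Num = 1.99/3 = 0.6633; mean within-PC = 1.98/3 = 0.6600.
Geometric mean = √(0.6633 × 0.6600) = 0.6616.
HTMT = 0.5200 / 0.6616 = 0.79.

0.79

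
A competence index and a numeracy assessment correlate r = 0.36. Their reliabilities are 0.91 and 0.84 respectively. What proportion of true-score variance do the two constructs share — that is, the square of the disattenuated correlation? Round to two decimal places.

Disattenuated r = 0.36 / √(0.91 × 0.84) = 0.36 / 0.8743 = 0.4118.
Shared true-score variance = 0.4118² = 0.1696 ≈ 0.17.

0.17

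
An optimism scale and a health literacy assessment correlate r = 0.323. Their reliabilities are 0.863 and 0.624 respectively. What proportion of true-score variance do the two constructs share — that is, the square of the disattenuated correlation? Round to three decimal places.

0.194

Disattenuated r = 0.323 / √(0.863 × 0.624) = 0.323 / 0.7338 = 0.4402.
Shared true-score variance = 0.4402² = 0.1938 ≈ 0.194.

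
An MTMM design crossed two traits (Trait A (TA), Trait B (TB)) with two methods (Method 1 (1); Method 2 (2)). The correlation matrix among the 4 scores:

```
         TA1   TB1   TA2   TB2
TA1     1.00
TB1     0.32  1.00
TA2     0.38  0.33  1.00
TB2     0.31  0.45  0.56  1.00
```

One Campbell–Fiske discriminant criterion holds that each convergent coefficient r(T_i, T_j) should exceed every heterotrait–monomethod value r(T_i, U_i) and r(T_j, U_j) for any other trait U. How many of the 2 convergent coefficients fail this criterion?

2

Convergent coefficients and their comparison sets:
TA (methods 1·2): 0.38 vs {0.32, 0.56} → fail.
TB (methods 1·2): 0.45 vs {0.32, 0.56} → fail.
2 of 2 fail.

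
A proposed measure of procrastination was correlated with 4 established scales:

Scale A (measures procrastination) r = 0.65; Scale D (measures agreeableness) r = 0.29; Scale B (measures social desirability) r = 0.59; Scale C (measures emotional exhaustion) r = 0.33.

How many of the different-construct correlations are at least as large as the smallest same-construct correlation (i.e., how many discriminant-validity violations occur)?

Convergent (same construct = procrastination): Scale A.
Smallest convergent = 0.65. Discriminant values: 0.29, 0.59, 0.33; count ≥ 0.65 → 0.

0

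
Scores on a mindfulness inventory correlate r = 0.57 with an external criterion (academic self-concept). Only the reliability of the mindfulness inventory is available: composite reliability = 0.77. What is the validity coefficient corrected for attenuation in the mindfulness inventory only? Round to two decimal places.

Single correction: r_c = r_obs / √r_xx = 0.57 / √0.77 = 0.57 / 0.8775 ≈ 0.65.

0.65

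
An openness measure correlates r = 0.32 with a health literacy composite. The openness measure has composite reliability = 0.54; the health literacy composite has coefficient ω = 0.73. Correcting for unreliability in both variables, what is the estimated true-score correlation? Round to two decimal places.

0.51

r_true = r_obs / √(r_xx · r_yy) = 0.32 / √(0.54 × 0.73) = 0.32 / √0.3942 = 0.32 / 0.6279 ≈ 0.51.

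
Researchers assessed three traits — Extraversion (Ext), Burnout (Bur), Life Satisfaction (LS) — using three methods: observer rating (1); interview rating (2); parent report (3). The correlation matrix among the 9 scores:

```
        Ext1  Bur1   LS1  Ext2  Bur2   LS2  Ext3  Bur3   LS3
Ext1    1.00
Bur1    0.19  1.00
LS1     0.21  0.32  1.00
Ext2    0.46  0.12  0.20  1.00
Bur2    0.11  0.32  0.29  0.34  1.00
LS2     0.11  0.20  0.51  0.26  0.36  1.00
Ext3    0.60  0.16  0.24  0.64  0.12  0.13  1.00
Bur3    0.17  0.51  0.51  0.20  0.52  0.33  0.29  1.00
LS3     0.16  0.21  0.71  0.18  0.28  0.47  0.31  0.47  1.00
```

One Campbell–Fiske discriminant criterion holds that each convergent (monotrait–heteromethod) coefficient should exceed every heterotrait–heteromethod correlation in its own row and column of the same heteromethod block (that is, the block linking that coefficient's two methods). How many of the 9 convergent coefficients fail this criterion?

Checking each validity diagonal entry against its comparison values:
Ext (methods 1·2): 0.46 vs {0.11, 0.12, 0.11, 0.20} → pass.
Ext (methods 1·3): 0.60 vs {0.17, 0.16, 0.16, 0.24} → pass.
Ext (methods 2·3): 0.64 vs {0.20, 0.12, 0.18, 0.13} → pass.
Bur (methods 1·2): 0.32 vs {0.12, 0.11, 0.20, 0.29} → pass.
Bur (methods 1·3): 0.51 vs {0.16, 0.17, 0.21, 0.51} → fail.
Bur (methods 2·3): 0.52 vs {0.12, 0.20, 0.28, 0.33} → pass.
LS (methods 1·2): 0.51 vs {0.20, 0.11, 0.29, 0.20} → pass.
LS (methods 1·3): 0.71 vs {0.24, 0.16, 0.51, 0.21} → pass.
LS (methods 2·3): 0.47 vs {0.13, 0.18, 0.33, 0.28} → pass.
1 of 9 fail.

1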